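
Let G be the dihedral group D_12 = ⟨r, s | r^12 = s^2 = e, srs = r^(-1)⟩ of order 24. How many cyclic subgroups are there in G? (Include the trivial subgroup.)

18

Group the elements of G by the cyclic subgroup they generate; each cyclic subgroup of order d accounts for φ(d) elements.
Cyclic subgroups by order — order 1: 1; order 2: 13; order 3: 1; order 4: 1; order 6: 1; order 12: 1.
Total: 18.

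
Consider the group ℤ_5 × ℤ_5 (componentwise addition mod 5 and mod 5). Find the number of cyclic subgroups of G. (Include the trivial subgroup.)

7

A cyclic subgroup of order d is generated by each of its φ(d) elements of order d, so the cyclic subgroups of order d number (#elements of order d)/φ(d).
Cyclic subgroups by order — order 1: 1; order 5: 6.
Total: 7.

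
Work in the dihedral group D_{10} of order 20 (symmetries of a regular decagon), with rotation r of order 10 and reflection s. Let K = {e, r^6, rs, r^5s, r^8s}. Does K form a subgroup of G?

No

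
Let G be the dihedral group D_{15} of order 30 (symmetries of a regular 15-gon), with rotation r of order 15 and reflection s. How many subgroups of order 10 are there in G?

|G| = 30 and 10 | 30, so subgroups of order 10 are possible by Lagrange.
The subgroups of order 10 are: {e, r^3, r^6, r^9, r^12, rs, r^4s, r^7s, r^10s, r^13s}; {e, r^3, r^6, r^9, r^12, r^2s, r^5s, r^8s, r^11s, r^14s}; {e, r^3, r^6, r^9, r^12, s, r^3s, r^6s, r^9s, r^12s}.
So G has 3 subgroups of order 10.

3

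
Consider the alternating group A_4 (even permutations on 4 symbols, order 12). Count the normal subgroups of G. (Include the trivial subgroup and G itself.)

G has 10 subgroups. Checking conjugation-invariance by order — order 1: 1/1 normal; order 2: 0/3 normal; order 3: 0/4 normal; order 4: 1/1 normal; order 12: 1/1 normal.
Total normal subgroups: 3.

3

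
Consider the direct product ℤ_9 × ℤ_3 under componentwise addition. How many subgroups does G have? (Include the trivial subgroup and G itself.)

10

|G| = 27, so by Lagrange every subgroup order divides 27. Divisors: 1, 3, 9, 27.
Subgroups by order — order 1: 1; order 3: 4; order 9: 4; order 27: 1.
Total: 1 + 4 + 4 + 1 = 10.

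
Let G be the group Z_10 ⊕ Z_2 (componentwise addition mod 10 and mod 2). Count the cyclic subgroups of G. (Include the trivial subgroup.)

8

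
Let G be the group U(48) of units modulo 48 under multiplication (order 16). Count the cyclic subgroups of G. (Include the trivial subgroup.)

12

A cyclic subgroup of order d is generated by each of its φ(d) elements of order d, so the cyclic subgroups of order d number (#elements of order d)/φ(d).
Cyclic subgroups by order — order 1: 1; order 2: 7; order 4: 4.
Total: 12.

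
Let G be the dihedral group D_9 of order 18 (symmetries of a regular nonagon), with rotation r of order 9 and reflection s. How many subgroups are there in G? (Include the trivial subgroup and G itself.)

|G| = 18, so by Lagrange every subgroup order divides 18. Divisors: 1, 2, 3, 6, 9, 18.
Subgroups by order — order 1: 1; order 2: 9; order 3: 1; order 6: 3; order 9: 1; order 18: 1.
Total: 1 + 9 + 1 + 3 + 1 + 1 = 16.

16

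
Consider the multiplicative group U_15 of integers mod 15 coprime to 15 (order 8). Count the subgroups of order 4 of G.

3

|G| = 8 and 4 | 8, so subgroups of order 4 are possible by Lagrange.
The subgroups of order 4 are: {1, 4, 11, 14}; {1, 4, 7, 13}; {1, 2, 4, 8}.
So G has 3 subgroups of order 4.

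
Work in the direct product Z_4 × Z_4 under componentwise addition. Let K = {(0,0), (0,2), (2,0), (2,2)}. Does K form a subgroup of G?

|K| = 4 divides |G| = 16, consistent with Lagrange.
K contains the identity, every element's inverse is in K, and K is closed under +: it is a subgroup.

Yes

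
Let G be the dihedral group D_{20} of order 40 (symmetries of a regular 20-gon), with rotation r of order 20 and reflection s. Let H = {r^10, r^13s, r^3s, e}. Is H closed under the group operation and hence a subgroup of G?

|H| = 4 divides |G| = 40, consistent with Lagrange.
H contains the identity, every element's inverse is in H, and H is closed under ·: it is a subgroup.

Yes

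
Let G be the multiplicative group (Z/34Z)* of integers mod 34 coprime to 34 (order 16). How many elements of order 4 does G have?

2

The elements of order 4 are: 13, 21.
That's 2.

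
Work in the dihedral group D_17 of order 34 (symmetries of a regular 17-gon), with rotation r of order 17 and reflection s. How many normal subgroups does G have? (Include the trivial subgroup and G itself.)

3

G has 20 subgroups. Checking conjugation-invariance by order — order 1: 1/1 normal; order 2: 0/17 normal; order 17: 1/1 normal; order 34: 1/1 normal.
Total normal subgroups: 3.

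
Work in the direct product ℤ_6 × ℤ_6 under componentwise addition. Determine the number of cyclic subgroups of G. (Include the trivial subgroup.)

A cyclic subgroup of order d is generated by each of its φ(d) elements of order d, so the cyclic subgroups of order d number (#elements of order d)/φ(d).
Cyclic subgroups by order — order 1: 1; order 2: 3; order 3: 4; order 6: 12.
Total: 20.

20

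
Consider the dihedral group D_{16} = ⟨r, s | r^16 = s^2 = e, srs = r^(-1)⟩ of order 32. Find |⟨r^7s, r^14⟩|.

16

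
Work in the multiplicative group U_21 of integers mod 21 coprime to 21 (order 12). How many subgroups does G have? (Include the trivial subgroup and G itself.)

|G| = 12, so by Lagrange every subgroup order divides 12. Divisors: 1, 2, 3, 4, 6, 12.
Subgroups by order — order 1: 1; order 2: 3; order 3: 1; order 4: 1; order 6: 3; order 12: 1.
Total: 1 + 3 + 1 + 1 + 3 + 1 = 10.

10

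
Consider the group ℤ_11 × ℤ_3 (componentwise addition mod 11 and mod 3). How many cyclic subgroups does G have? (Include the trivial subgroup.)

4

Group the elements of G by the cyclic subgroup they generate; each cyclic subgroup of order d accounts for φ(d) elements.
Cyclic subgroups by order — order 1: 1; order 3: 1; order 11: 1; order 33: 1.
Total: 4.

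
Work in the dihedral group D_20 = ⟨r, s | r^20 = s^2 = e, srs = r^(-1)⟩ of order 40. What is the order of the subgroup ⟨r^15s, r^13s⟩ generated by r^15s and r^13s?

20

|⟨r^15s⟩| = 2 and |⟨r^13s⟩| = 2, so |H| is a multiple of lcm(2, 2) = 2 and divides |G| = 40.
Closing under the operation: H = {e, r^2, r^4, r^6, r^8, r^10, r^12, r^14, r^16, r^18, rs, r^3s, r^5s, r^7s, r^9s, r^11s, r^13s, r^15s, r^17s, r^19s}, so |H| = 20.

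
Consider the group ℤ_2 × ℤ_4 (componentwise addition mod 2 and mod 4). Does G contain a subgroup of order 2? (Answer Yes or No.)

Yes

2 | 8. A subgroup of order 2 is {(0,0), (0,2)}.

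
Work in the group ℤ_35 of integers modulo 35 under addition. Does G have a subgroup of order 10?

No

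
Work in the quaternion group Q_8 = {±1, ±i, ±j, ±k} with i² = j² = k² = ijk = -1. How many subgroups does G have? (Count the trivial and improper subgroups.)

6

|G| = 8, so by Lagrange every subgroup order divides 8. Divisors: 1, 2, 4, 8.
Subgroups by order — order 1: 1; order 2: 1; order 4: 3; order 8: 1.
Total: 1 + 1 + 3 + 1 = 6.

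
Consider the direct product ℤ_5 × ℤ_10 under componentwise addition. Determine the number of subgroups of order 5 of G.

|G| = 50 and 5 | 50, so subgroups of order 5 are possible by Lagrange.
The subgroups of order 5 are: {(0,0), (0,2), (0,4), (0,6), (0,8)}; {(0,0), (1,0), (2,0), (3,0), (4,0)}; {(0,0), (1,2), (2,4), (3,6), (4,8)}; {(0,0), (1,4), (2,8), (3,2), (4,6)}; … (6 in all).
So G has 6 subgroups of order 5.

6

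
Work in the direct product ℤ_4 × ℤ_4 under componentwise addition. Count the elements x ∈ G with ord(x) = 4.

12

An element (a,b) has order lcm(ord(a), ord(b)); count pairs with lcm equal to 4.
Enumerating gives 12 such elements.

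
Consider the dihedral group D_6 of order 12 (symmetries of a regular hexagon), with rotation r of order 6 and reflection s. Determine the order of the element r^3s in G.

2

Computing powers of r^3s: the smallest k with (r^3s)^k = e is k = 2.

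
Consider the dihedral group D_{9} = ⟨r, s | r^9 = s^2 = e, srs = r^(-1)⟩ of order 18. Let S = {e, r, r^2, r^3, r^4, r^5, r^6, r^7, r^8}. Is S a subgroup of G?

Yes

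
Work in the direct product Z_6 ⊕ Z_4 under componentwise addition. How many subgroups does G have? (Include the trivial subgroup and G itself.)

|G| = 24, so by Lagrange every subgroup order divides 24. Divisors: 1, 2, 3, 4, 6, 8, 12, 24.
Subgroups by order — order 1: 1; order 2: 3; order 3: 1; order 4: 3; order 6: 3; order 8: 1; order 12: 3; order 24: 1.
Total: 1 + 3 + 1 + 3 + 3 + 1 + 3 + 1 = 16.

16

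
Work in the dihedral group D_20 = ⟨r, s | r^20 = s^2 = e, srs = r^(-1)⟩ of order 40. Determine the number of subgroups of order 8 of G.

5

|G| = 40 and 8 | 40, so subgroups of order 8 are possible by Lagrange.
The subgroups of order 8 are: {e, r^5, r^10, r^15, s, r^5s, r^10s, r^15s}; {e, r^5, r^10, r^15, rs, r^6s, r^11s, r^16s}; {e, r^5, r^10, r^15, r^2s, r^7s, r^12s, r^17s}; {e, r^5, r^10, r^15, r^3s, r^8s, r^13s, r^18s}; … (5 in all).
So G has 5 subgroups of order 8.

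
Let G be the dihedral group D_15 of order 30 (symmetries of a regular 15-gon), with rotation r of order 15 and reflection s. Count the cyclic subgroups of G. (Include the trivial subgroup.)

A cyclic subgroup of order d is generated by each of its φ(d) elements of order d, so the cyclic subgroups of order d number (#elements of order d)/φ(d).
Cyclic subgroups by order — order 1: 1; order 2: 15; order 3: 1; order 5: 1; order 15: 1.
Total: 19.

19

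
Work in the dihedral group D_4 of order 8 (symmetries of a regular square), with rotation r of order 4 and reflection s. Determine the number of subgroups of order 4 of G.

3

|G| = 8 and 4 | 8, so subgroups of order 4 are possible by Lagrange.
The subgroups of order 4 are: {e, r, r^2, r^3}; {e, r^2, s, r^2s}; {e, r^2, rs, r^3s}.
So G has 3 subgroups of order 4.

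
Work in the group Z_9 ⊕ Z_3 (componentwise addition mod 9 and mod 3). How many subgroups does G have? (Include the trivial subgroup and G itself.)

|G| = 27, so by Lagrange every subgroup order divides 27. Divisors: 1, 3, 9, 27.
Subgroups by order — order 1: 1; order 3: 4; order 9: 4; order 27: 1.
Total: 1 + 4 + 4 + 1 = 10.

10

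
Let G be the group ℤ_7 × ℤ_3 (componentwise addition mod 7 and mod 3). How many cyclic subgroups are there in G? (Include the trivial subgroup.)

A cyclic subgroup of order d is generated by each of its φ(d) elements of order d, so the cyclic subgroups of order d number (#elements of order d)/φ(d).
Cyclic subgroups by order — order 1: 1; order 3: 1; order 7: 1; order 21: 1.
Total: 4.

4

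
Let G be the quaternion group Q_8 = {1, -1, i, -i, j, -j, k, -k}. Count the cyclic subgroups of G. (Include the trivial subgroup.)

5

Each element a generates a cyclic subgroup ⟨a⟩; distinct elements may generate the same one (a cyclic group of order d has φ(d) generators).
Cyclic subgroups by order — order 1: 1; order 2: 1; order 4: 3.
Total: 5.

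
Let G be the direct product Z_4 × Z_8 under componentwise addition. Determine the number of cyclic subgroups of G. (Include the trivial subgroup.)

A cyclic subgroup of order d is generated by each of its φ(d) elements of order d, so the cyclic subgroups of order d number (#elements of order d)/φ(d).
Cyclic subgroups by order — order 1: 1; order 2: 3; order 4: 6; order 8: 4.
Total: 14.

14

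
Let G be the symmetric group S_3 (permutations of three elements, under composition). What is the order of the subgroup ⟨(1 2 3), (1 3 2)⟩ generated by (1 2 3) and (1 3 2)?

3

|⟨(1 2 3)⟩| = 3 and |⟨(1 3 2)⟩| = 3, so |H| is a multiple of lcm(3, 3) = 3 and divides |G| = 6.
Closing under the operation: H = {e, (1 2 3), (1 3 2)}, so |H| = 3.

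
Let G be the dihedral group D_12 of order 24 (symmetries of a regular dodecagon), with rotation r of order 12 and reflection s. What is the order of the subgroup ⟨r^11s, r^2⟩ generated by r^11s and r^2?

|⟨r^11s⟩| = 2 and |⟨r^2⟩| = 6, so |H| is a multiple of lcm(2, 6) = 6 and divides |G| = 24.
Closing under the operation: H = {e, r^2, r^4, r^6, r^8, r^10, rs, r^3s, r^5s, r^7s, r^9s, r^11s}, so |H| = 12.

12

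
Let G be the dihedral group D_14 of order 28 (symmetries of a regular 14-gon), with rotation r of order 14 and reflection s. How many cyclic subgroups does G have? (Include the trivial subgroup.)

A cyclic subgroup of order d is generated by each of its φ(d) elements of order d, so the cyclic subgroups of order d number (#elements of order d)/φ(d).
Cyclic subgroups by order — order 1: 1; order 2: 15; order 7: 1; order 14: 1.
Total: 18.

18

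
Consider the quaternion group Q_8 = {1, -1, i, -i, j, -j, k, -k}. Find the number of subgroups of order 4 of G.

|G| = 8 and 4 | 8, so subgroups of order 4 are possible by Lagrange.
The subgroups of order 4 are: {1, -1, i, -i}; {1, -1, j, -j}; {1, -1, k, -k}.
So G has 3 subgroups of order 4.

3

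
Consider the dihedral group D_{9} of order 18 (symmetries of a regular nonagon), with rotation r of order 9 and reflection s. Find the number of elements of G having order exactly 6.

No element of G has order 6 (even though 6 | 18).

0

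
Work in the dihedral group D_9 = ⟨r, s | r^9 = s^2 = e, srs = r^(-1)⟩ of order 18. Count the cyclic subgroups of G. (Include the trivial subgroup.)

12

Group the elements of G by the cyclic subgroup they generate; each cyclic subgroup of order d accounts for φ(d) elements.
Cyclic subgroups by order — order 1: 1; order 2: 9; order 3: 1; order 9: 1.
Total: 12.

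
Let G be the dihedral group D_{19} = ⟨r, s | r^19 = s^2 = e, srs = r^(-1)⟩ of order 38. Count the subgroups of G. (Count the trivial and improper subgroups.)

22

|G| = 38, so by Lagrange every subgroup order divides 38. Divisors: 1, 2, 19, 38.
Subgroups by order — order 1: 1; order 2: 19; order 19: 1; order 38: 1.
Total: 1 + 19 + 1 + 1 = 22.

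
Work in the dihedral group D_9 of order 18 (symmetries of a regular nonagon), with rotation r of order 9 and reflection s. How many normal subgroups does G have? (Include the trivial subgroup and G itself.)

4

G has 16 subgroups. Checking conjugation-invariance by order — order 1: 1/1 normal; order 2: 0/9 normal; order 3: 1/1 normal; order 6: 0/3 normal; order 9: 1/1 normal; order 18: 1/1 normal.
Total normal subgroups: 4.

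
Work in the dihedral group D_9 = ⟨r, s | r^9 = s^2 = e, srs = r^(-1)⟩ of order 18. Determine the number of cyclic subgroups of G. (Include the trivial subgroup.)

Group the elements of G by the cyclic subgroup they generate; each cyclic subgroup of order d accounts for φ(d) elements.
Cyclic subgroups by order — order 1: 1; order 2: 9; order 3: 1; order 9: 1.
Total: 12.

12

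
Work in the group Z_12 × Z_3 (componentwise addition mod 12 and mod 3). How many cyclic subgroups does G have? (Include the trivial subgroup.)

15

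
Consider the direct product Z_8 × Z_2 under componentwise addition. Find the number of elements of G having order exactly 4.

4

An element (a,b) has order lcm(ord(a), ord(b)); count pairs with lcm equal to 4.
Enumerating gives 4 such elements.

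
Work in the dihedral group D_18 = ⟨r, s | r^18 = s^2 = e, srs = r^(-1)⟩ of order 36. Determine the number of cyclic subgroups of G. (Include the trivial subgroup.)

Group the elements of G by the cyclic subgroup they generate; each cyclic subgroup of order d accounts for φ(d) elements.
Cyclic subgroups by order — order 1: 1; order 2: 19; order 3: 1; order 6: 1; order 9: 1; order 18: 1.
Total: 24.

24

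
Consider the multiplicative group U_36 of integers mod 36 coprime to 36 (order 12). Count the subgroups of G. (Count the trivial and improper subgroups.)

10

|G| = 12, so by Lagrange every subgroup order divides 12. Divisors: 1, 2, 3, 4, 6, 12.
Subgroups by order — order 1: 1; order 2: 3; order 3: 1; order 4: 1; order 6: 3; order 12: 1.
Total: 1 + 3 + 1 + 1 + 3 + 1 = 10.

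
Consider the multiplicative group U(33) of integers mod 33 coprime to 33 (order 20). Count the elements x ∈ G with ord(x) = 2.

The elements of order 2 are: 10, 23, 32.
That's 3.

3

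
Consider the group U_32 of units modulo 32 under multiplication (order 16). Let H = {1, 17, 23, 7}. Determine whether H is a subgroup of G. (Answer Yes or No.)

|H| = 4 divides |G| = 16, consistent with Lagrange.
H contains the identity, every element's inverse is in H, and H is closed under ·: it is a subgroup.
In fact H = ⟨23⟩.

Yes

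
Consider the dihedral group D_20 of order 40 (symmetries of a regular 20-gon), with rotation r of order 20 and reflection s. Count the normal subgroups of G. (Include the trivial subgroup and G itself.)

9

G has 48 subgroups. Checking conjugation-invariance by order — order 1: 1/1 normal; order 2: 1/21 normal; order 4: 1/11 normal; order 5: 1/1 normal; order 8: 0/5 normal; order 10: 1/5 normal; order 20: 3/3 normal; order 40: 1/1 normal.
Total normal subgroups: 9.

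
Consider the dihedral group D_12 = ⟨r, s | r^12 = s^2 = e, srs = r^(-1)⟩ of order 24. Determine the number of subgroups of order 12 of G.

|G| = 24 and 12 | 24, so subgroups of order 12 are possible by Lagrange.
The subgroups of order 12 are: {e, r, r^2, r^3, r^4, r^5, r^6, r^7, r^8, r^9, r^10, r^11}; {e, r^2, r^4, r^6, r^8, r^10, s, r^2s, r^4s, r^6s, r^8s, r^10s}; {e, r^2, r^4, r^6, r^8, r^10, rs, r^3s, r^5s, r^7s, r^9s, r^11s}.
So G has 3 subgroups of order 12.

3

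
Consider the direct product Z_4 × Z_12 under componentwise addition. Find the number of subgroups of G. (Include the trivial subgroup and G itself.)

30

|G| = 48, so by Lagrange every subgroup order divides 48. Divisors: 1, 2, 3, 4, 6, 8, 12, 16, 24, 48.
Subgroups by order — order 1: 1; order 2: 3; order 3: 1; order 4: 7; order 6: 3; order 8: 3; order 12: 7; order 16: 1; order 24: 3; order 48: 1.
Total: 1 + 3 + 1 + 7 + 3 + 3 + 7 + 1 + 3 + 1 = 30.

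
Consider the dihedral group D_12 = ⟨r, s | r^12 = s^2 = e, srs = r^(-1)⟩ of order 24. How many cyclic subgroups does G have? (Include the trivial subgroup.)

18

Group the elements of G by the cyclic subgroup they generate; each cyclic subgroup of order d accounts for φ(d) elements.
Cyclic subgroups by order — order 1: 1; order 2: 13; order 3: 1; order 4: 1; order 6: 1; order 12: 1.
Total: 18.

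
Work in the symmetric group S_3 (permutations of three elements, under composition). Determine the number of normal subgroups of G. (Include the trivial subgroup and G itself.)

3

G has 6 subgroups. Checking conjugation-invariance by order — order 1: 1/1 normal; order 2: 0/3 normal; order 3: 1/1 normal; order 6: 1/1 normal.
Total normal subgroups: 3.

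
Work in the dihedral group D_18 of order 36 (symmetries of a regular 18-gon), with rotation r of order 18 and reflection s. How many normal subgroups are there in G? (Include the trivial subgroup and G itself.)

G has 45 subgroups. Checking conjugation-invariance by order — order 1: 1/1 normal; order 2: 1/19 normal; order 3: 1/1 normal; order 4: 0/9 normal; order 6: 1/7 normal; order 9: 1/1 normal; order 12: 0/3 normal; order 18: 3/3 normal; order 36: 1/1 normal.
Total normal subgroups: 9.

9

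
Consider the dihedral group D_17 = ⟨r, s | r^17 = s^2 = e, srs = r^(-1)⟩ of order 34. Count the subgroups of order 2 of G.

|G| = 34 and 2 | 34, so subgroups of order 2 are possible by Lagrange.
The subgroups of order 2 are: {e, r^10s}; {e, r^11s}; {e, r^12s}; {e, r^13s}; … (17 in all).
So G has 17 subgroups of order 2.

17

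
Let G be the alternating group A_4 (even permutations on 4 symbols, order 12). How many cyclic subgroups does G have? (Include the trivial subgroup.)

Group the elements of G by the cyclic subgroup they generate; each cyclic subgroup of order d accounts for φ(d) elements.
Cyclic subgroups by order — order 1: 1; order 2: 3; order 3: 4.
Total: 8.

8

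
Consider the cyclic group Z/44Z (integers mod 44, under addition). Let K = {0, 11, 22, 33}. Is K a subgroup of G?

Yes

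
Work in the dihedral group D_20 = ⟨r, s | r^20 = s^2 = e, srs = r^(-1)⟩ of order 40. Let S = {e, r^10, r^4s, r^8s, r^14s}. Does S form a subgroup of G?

No

Closure fails: r^10 · r^8s = r^18s ∉ S. So S is not a subgroup.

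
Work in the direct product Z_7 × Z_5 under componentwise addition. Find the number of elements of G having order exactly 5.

An element (a,b) has order lcm(ord(a), ord(b)); count pairs with lcm equal to 5.
Enumerating gives 4 such elements.

4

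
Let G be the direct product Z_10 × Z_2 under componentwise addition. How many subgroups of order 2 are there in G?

3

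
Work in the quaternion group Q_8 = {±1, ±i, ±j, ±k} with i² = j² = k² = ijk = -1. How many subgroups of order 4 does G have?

|G| = 8 and 4 | 8, so subgroups of order 4 are possible by Lagrange.
The subgroups of order 4 are: {1, -1, i, -i}; {1, -1, j, -j}; {1, -1, k, -k}.
So G has 3 subgroups of order 4.

3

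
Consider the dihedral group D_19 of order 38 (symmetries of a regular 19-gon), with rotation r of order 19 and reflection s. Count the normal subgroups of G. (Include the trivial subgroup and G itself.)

G has 22 subgroups. Checking conjugation-invariance by order — order 1: 1/1 normal; order 2: 0/19 normal; order 19: 1/1 normal; order 38: 1/1 normal.
Total normal subgroups: 3.

3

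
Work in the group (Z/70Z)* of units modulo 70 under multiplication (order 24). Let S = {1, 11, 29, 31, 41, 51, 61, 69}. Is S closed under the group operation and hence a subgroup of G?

No

Closure fails: 69 · 11 = 59 ∉ S. So S is not a subgroup.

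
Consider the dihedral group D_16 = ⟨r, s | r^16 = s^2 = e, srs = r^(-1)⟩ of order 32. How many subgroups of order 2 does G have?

17

|G| = 32 and 2 | 32, so subgroups of order 2 are possible by Lagrange.
The subgroups of order 2 are: {e, r^10s}; {e, r^11s}; {e, r^12s}; {e, r^13s}; … (17 in all).
So G has 17 subgroups of order 2.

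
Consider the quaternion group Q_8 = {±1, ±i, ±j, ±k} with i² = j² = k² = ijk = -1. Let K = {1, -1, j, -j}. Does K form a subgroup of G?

Yes

|K| = 4 divides |G| = 8, consistent with Lagrange.
K contains the identity, every element's inverse is in K, and K is closed under ·: it is a subgroup.
In fact K = ⟨j⟩.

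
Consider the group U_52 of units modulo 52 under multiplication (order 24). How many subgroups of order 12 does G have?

|G| = 24 and 12 | 24, so subgroups of order 12 are possible by Lagrange.
The subgroups of order 12 are: {1, 7, 9, 11, 15, 17, 19, 25, 29, 31, 47, 49}; {1, 5, 9, 17, 21, 25, 29, 33, 37, 41, 45, 49}; {1, 3, 9, 17, 23, 25, 27, 29, 35, 43, 49, 51}.
So G has 3 subgroups of order 12.

3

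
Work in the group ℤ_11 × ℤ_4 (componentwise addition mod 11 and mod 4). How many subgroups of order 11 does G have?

1

|G| = 44 and 11 | 44, so subgroups of order 11 are possible by Lagrange.
The subgroups of order 11 are: {(0,0), (1,0), (2,0), (3,0), (4,0), (5,0), (6,0), (7,0), (8,0), (9,0), (10,0)}.
So G has 1 subgroup of order 11.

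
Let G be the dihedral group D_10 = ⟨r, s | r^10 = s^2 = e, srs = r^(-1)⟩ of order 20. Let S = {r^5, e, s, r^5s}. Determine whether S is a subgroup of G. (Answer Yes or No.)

|S| = 4 divides |G| = 20, consistent with Lagrange.
S contains the identity, every element's inverse is in S, and S is closed under ·: it is a subgroup.

Yes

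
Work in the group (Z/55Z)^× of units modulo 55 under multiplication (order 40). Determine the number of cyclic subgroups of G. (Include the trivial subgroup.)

Each element a generates a cyclic subgroup ⟨a⟩; distinct elements may generate the same one (a cyclic group of order d has φ(d) generators).
Cyclic subgroups by order — order 1: 1; order 2: 3; order 4: 2; order 5: 1; order 10: 3; order 20: 2.
Total: 12.

12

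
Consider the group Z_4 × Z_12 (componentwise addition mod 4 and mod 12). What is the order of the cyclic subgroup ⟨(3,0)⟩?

4

The order of (3,0) in Z_4 × Z_12 is lcm(ord(3) in Z_4, ord(0) in Z_12).
ord(3) = 4 and ord(0) = 1, so |⟨(3,0)⟩| = lcm(4, 1) = 4.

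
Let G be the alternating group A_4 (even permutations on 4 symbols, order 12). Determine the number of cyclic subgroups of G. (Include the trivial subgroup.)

8

A cyclic subgroup of order d is generated by each of its φ(d) elements of order d, so the cyclic subgroups of order d number (#elements of order d)/φ(d).
Cyclic subgroups by order — order 1: 1; order 2: 3; order 3: 4.
Total: 8.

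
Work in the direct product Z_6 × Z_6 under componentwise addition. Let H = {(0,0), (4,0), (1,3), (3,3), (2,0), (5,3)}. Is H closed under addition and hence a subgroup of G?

|H| = 6 divides |G| = 36, consistent with Lagrange.
H contains the identity, every element's inverse is in H, and H is closed under +: it is a subgroup.
In fact H = ⟨(1,3)⟩.

Yes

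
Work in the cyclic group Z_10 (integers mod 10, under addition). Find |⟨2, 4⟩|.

5

|⟨2⟩| = 5 and |⟨4⟩| = 5, so |H| is a multiple of lcm(5, 5) = 5 and divides |G| = 10.
Closing under the operation: H = {0, 2, 4, 6, 8}, so |H| = 5.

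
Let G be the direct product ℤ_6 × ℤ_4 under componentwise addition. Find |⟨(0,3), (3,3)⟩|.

8

|⟨(0,3)⟩| = 4 and |⟨(3,3)⟩| = 4, so |H| is a multiple of lcm(4, 4) = 4 and divides |G| = 24.
Closing under the operation: H = {(0,0), (0,1), (0,2), (0,3), (3,0), (3,1), (3,2), (3,3)}, so |H| = 8.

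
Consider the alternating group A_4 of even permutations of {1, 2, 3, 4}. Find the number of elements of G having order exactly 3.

The elements of order 3 are: (2 3 4), (2 4 3), (1 2 3), (1 2 4), (1 3 2), (1 3 4), (1 4 2), (1 4 3).
That's 8.

8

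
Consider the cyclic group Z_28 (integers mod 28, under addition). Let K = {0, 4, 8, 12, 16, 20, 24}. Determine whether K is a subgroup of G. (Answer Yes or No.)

Yes

|K| = 7 divides |G| = 28, consistent with Lagrange.
K contains the identity, every element's inverse is in K, and K is closed under +: it is a subgroup.
In fact K = ⟨16⟩.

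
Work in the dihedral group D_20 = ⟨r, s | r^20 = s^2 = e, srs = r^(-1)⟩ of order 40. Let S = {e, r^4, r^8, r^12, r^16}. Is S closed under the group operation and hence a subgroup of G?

Yes

|S| = 5 divides |G| = 40, consistent with Lagrange.
S contains the identity, every element's inverse is in S, and S is closed under ·: it is a subgroup.
In fact S = ⟨r^4⟩.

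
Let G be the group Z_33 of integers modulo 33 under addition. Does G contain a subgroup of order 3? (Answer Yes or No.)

Yes

3 | 33. A subgroup of order 3 is {0, 11, 22}.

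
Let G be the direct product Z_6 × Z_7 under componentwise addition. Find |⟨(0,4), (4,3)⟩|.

|⟨(0,4)⟩| = 7 and |⟨(4,3)⟩| = 21, so |H| is a multiple of lcm(7, 21) = 21 and divides |G| = 42.
Closing under the operation: H = {(0,0), (0,1), (0,2), (0,3), (0,4), (0,5), (0,6), (2,0), (2,1), (2,2), (2,3), (2,4), (2,5), (2,6), (4,0), (4,1), (4,2), (4,3), (4,4), (4,5), (4,6)}, so |H| = 21.

21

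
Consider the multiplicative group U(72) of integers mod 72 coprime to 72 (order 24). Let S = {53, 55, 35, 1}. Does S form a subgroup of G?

|S| = 4 divides |G| = 24, consistent with Lagrange.
S contains the identity, every element's inverse is in S, and S is closed under ·: it is a subgroup.

Yes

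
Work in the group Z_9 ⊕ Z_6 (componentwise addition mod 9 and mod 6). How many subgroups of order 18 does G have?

4

|G| = 54 and 18 | 54, so subgroups of order 18 are possible by Lagrange.
The subgroups of order 18 are: {(0,0), (0,1), (0,2), (0,3), (0,4), (0,5), (3,0), (3,1), (3,2), (3,3), (3,4), (3,5), (6,0), (6,1), (6,2), (6,3), (6,4), (6,5)}; {(0,0), (0,3), (1,0), (1,3), (2,0), (2,3), (3,0), (3,3), (4,0), (4,3), (5,0), (5,3), (6,0), (6,3), (7,0), (7,3), (8,0), (8,3)}; {(0,0), (0,3), (1,1), (1,4), (2,2), (2,5), (3,0), (3,3), (4,1), (4,4), (5,2), (5,5), (6,0), (6,3), (7,1), (7,4), (8,2), (8,5)}; {(0,0), (0,3), (1,2), (1,5), (2,1), (2,4), (3,0), (3,3), (4,2), (4,5), (5,1), (5,4), (6,0), (6,3), (7,2), (7,5), (8,1), (8,4)}.
So G has 4 subgroups of order 18.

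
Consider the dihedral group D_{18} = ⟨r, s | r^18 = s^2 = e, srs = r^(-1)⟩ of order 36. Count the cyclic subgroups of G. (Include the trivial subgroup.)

Each element a generates a cyclic subgroup ⟨a⟩; distinct elements may generate the same one (a cyclic group of order d has φ(d) generators).
Cyclic subgroups by order — order 1: 1; order 2: 19; order 3: 1; order 6: 1; order 9: 1; order 18: 1.
Total: 24.

24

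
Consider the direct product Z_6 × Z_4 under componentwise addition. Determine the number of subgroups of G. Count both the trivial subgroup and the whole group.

16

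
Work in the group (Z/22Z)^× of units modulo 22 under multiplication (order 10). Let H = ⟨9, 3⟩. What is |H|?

5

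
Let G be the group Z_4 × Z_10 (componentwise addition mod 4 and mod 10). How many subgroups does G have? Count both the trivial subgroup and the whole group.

16

|G| = 40, so by Lagrange every subgroup order divides 40. Divisors: 1, 2, 4, 5, 8, 10, 20, 40.
Subgroups by order — order 1: 1; order 2: 3; order 4: 3; order 5: 1; order 8: 1; order 10: 3; order 20: 3; order 40: 1.
Total: 1 + 3 + 3 + 1 + 1 + 3 + 3 + 1 = 16.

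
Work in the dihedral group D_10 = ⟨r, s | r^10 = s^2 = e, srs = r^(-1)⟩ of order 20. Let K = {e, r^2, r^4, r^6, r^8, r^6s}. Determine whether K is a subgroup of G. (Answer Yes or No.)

No

|K| = 6 does not divide |G| = 20, so by Lagrange K is not a subgroup.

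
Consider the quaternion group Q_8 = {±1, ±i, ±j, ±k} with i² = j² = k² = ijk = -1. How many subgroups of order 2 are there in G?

|G| = 8 and 2 | 8, so subgroups of order 2 are possible by Lagrange.
The subgroups of order 2 are: {1, -1}.
So G has 1 subgroup of order 2.

1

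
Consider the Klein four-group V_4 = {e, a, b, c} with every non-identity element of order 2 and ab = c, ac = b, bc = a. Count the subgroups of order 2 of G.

3

|G| = 4 and 2 | 4, so subgroups of order 2 are possible by Lagrange.
The subgroups of order 2 are: {e, a}; {e, b}; {e, c}.
So G has 3 subgroups of order 2.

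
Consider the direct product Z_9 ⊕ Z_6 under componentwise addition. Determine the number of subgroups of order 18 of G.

4

|G| = 54 and 18 | 54, so subgroups of order 18 are possible by Lagrange.
The subgroups of order 18 are: {(0,0), (0,1), (0,2), (0,3), (0,4), (0,5), (3,0), (3,1), (3,2), (3,3), (3,4), (3,5), (6,0), (6,1), (6,2), (6,3), (6,4), (6,5)}; {(0,0), (0,3), (1,0), (1,3), (2,0), (2,3), (3,0), (3,3), (4,0), (4,3), (5,0), (5,3), (6,0), (6,3), (7,0), (7,3), (8,0), (8,3)}; {(0,0), (0,3), (1,1), (1,4), (2,2), (2,5), (3,0), (3,3), (4,1), (4,4), (5,2), (5,5), (6,0), (6,3), (7,1), (7,4), (8,2), (8,5)}; {(0,0), (0,3), (1,2), (1,5), (2,1), (2,4), (3,0), (3,3), (4,2), (4,5), (5,1), (5,4), (6,0), (6,3), (7,2), (7,5), (8,1), (8,4)}.
So G has 4 subgroups of order 18.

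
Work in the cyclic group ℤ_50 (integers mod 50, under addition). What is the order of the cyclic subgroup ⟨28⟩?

25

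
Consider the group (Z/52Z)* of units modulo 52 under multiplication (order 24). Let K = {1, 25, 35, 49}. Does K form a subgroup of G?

35 ∈ K but its inverse 3 ∉ K, so K is not a subgroup.

No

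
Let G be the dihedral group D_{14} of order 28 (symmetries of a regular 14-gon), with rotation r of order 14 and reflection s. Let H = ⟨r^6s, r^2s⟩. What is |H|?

14

|⟨r^6s⟩| = 2 and |⟨r^2s⟩| = 2, so |H| is a multiple of lcm(2, 2) = 2 and divides |G| = 28.
Closing under the operation: H = {e, r^2, r^4, r^6, r^8, r^10, r^12, s, r^2s, r^4s, r^6s, r^8s, r^10s, r^12s}, so |H| = 14.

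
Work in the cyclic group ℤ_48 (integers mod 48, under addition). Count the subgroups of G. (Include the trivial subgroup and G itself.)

A cyclic group of order 48 has exactly one subgroup for each divisor of 48.
Divisors of 48: 1, 2, 3, 4, 6, 8, 12, 16, 24, 48.
So ℤ_48 has 10 subgroups.

10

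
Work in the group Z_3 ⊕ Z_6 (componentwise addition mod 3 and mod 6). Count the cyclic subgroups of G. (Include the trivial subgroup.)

10

Each element a generates a cyclic subgroup ⟨a⟩; distinct elements may generate the same one (a cyclic group of order d has φ(d) generators).
Cyclic subgroups by order — order 1: 1; order 2: 1; order 3: 4; order 6: 4.
Total: 10.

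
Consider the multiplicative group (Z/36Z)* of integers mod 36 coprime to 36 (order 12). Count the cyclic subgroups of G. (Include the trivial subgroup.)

8

Group the elements of G by the cyclic subgroup they generate; each cyclic subgroup of order d accounts for φ(d) elements.
Cyclic subgroups by order — order 1: 1; order 2: 3; order 3: 1; order 6: 3.
Total: 8.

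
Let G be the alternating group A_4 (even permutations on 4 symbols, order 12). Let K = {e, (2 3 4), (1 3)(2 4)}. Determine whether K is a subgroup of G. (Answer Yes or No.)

(2 3 4) ∈ K but its inverse (2 4 3) ∉ K, so K is not a subgroup.

No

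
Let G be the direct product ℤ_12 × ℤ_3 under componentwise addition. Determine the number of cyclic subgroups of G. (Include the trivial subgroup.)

A cyclic subgroup of order d is generated by each of its φ(d) elements of order d, so the cyclic subgroups of order d number (#elements of order d)/φ(d).
Cyclic subgroups by order — order 1: 1; order 2: 1; order 3: 4; order 4: 1; order 6: 4; order 12: 4.
Total: 15.

15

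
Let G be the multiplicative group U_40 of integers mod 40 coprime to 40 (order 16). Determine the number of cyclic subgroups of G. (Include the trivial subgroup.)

12

A cyclic subgroup of order d is generated by each of its φ(d) elements of order d, so the cyclic subgroups of order d number (#elements of order d)/φ(d).
Cyclic subgroups by order — order 1: 1; order 2: 7; order 4: 4.
Total: 12.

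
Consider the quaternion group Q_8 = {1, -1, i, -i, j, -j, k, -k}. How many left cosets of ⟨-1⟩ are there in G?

4

|⟨-1⟩| = 2 and |G| = 8.
By Lagrange, [G : H] = |G|/|H| = 8/2 = 4.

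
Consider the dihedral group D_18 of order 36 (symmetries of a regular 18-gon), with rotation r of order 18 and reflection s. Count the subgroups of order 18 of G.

|G| = 36 and 18 | 36, so subgroups of order 18 are possible by Lagrange.
The subgroups of order 18 are: {e, r, r^2, r^3, r^4, r^5, r^6, r^7, r^8, r^9, r^10, r^11, r^12, r^13, r^14, r^15, r^16, r^17}; {e, r^2, r^4, r^6, r^8, r^10, r^12, r^14, r^16, s, r^2s, r^4s, r^6s, r^8s, r^10s, r^12s, r^14s, r^16s}; {e, r^2, r^4, r^6, r^8, r^10, r^12, r^14, r^16, rs, r^3s, r^5s, r^7s, r^9s, r^11s, r^13s, r^15s, r^17s}.
So G has 3 subgroups of order 18.

3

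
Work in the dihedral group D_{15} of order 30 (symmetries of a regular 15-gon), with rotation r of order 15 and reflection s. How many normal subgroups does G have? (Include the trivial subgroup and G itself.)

5

G has 28 subgroups. Checking conjugation-invariance by order — order 1: 1/1 normal; order 2: 0/15 normal; order 3: 1/1 normal; order 5: 1/1 normal; order 6: 0/5 normal; order 10: 0/3 normal; order 15: 1/1 normal; order 30: 1/1 normal.
Total normal subgroups: 5.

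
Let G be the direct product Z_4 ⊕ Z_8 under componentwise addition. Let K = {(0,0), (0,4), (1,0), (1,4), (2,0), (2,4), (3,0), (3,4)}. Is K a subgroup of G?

Yes

|K| = 8 divides |G| = 32, consistent with Lagrange.
K contains the identity, every element's inverse is in K, and K is closed under +: it is a subgroup.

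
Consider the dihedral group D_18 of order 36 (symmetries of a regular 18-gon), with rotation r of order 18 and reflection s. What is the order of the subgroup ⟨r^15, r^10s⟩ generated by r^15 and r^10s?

12

|⟨r^15⟩| = 6 and |⟨r^10s⟩| = 2, so |H| is a multiple of lcm(6, 2) = 6 and divides |G| = 36.
Closing under the operation: H = {e, r^3, r^6, r^9, r^12, r^15, rs, r^4s, r^7s, r^10s, r^13s, r^16s}, so |H| = 12.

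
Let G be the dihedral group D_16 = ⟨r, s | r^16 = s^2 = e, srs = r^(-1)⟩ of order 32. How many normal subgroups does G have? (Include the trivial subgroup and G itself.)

8

G has 36 subgroups. Checking conjugation-invariance by order — order 1: 1/1 normal; order 2: 1/17 normal; order 4: 1/9 normal; order 8: 1/5 normal; order 16: 3/3 normal; order 32: 1/1 normal.
Total normal subgroups: 8.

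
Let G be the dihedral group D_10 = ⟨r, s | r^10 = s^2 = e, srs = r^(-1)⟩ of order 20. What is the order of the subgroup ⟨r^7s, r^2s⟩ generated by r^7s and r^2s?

4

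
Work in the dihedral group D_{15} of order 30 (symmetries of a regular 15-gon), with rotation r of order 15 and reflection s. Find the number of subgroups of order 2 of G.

15

|G| = 30 and 2 | 30, so subgroups of order 2 are possible by Lagrange.
The subgroups of order 2 are: {e, r^10s}; {e, r^11s}; {e, r^12s}; {e, r^13s}; … (15 in all).
So G has 15 subgroups of order 2.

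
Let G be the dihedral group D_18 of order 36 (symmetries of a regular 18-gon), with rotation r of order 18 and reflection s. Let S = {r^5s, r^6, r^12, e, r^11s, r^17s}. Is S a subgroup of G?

Yes

|S| = 6 divides |G| = 36, consistent with Lagrange.
S contains the identity, every element's inverse is in S, and S is closed under ·: it is a subgroup.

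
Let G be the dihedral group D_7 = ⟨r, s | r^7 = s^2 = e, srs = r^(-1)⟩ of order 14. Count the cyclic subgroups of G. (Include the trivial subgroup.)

9

A cyclic subgroup of order d is generated by each of its φ(d) elements of order d, so the cyclic subgroups of order d number (#elements of order d)/φ(d).
Cyclic subgroups by order — order 1: 1; order 2: 7; order 7: 1.
Total: 9.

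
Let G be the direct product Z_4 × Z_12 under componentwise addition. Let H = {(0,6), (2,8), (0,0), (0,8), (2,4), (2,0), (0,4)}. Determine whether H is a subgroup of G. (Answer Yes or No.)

|H| = 7 does not divide |G| = 48, so by Lagrange H is not a subgroup.

No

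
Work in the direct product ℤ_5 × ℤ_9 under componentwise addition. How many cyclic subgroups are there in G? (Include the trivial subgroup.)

6

A cyclic subgroup of order d is generated by each of its φ(d) elements of order d, so the cyclic subgroups of order d number (#elements of order d)/φ(d).
Cyclic subgroups by order — order 1: 1; order 3: 1; order 5: 1; order 9: 1; order 15: 1; order 45: 1.
Total: 6.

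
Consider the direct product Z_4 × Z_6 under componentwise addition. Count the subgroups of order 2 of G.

3

|G| = 24 and 2 | 24, so subgroups of order 2 are possible by Lagrange.
The subgroups of order 2 are: {(0,0), (0,3)}; {(0,0), (2,0)}; {(0,0), (2,3)}.
So G has 3 subgroups of order 2.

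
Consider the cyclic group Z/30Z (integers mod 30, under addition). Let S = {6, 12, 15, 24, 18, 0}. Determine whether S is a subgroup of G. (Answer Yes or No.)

Closure fails: 18 + 15 = 3 ∉ S. So S is not a subgroup.

No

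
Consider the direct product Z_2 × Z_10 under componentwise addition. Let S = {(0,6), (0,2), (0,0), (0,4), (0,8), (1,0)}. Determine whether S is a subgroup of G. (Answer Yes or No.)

No

|S| = 6 does not divide |G| = 20, so by Lagrange S is not a subgroup.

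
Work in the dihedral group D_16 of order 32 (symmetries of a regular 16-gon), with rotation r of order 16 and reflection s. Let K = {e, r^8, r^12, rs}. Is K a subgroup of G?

r^12 ∈ K but its inverse r^4 ∉ K, so K is not a subgroup.

No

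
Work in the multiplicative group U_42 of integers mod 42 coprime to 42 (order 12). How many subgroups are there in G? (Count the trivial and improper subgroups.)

|G| = 12, so by Lagrange every subgroup order divides 12. Divisors: 1, 2, 3, 4, 6, 12.
Subgroups by order — order 1: 1; order 2: 3; order 3: 1; order 4: 1; order 6: 3; order 12: 1.
Total: 1 + 3 + 1 + 1 + 3 + 1 = 10.

10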